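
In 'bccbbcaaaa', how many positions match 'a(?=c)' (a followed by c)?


Lookahead 'a(?=c)' matches 'a' only when followed by 'c'.
String: 'bccbbcaaaa'
Checking each position where char is 'a':
  pos 6: 'a' -> no (next='a')
  pos 7: 'a' -> no (next='a')
  pos 8: 'a' -> no (next='a')
Matching positions: []
Count: 0

0


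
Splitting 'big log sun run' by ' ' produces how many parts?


Splitting by ' ' breaks the string at each occurrence of the separator.
Text: 'big log sun run'
Parts after split:
  Part 1: 'big'
  Part 2: 'log'
  Part 3: 'sun'
  Part 4: 'run'
Total parts: 4

4


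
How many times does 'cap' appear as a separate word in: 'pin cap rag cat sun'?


Scanning each word for exact match 'cap':
  Word 1: 'pin' -> no
  Word 2: 'cap' -> MATCH
  Word 3: 'rag' -> no
  Word 4: 'cat' -> no
  Word 5: 'sun' -> no
Total matches: 1

1


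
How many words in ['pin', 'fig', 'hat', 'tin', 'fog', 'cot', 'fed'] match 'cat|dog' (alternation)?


Alternation 'cat|dog' matches either 'cat' or 'dog'.
Checking each word:
  'pin' -> no
  'fig' -> no
  'hat' -> no
  'tin' -> no
  'fog' -> no
  'cot' -> no
  'fed' -> no
Matches: []
Count: 0

0


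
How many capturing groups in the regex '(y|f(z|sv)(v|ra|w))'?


To count capturing groups, count each '(' that starts a group.
Pattern: '(y|f(z|sv)(v|ra|w))'
Walking through the pattern:
  Position 0: '(' -> group #1
  Position 4: '(' -> group #2
  Position 10: '(' -> group #3
Total capturing groups: 3

3


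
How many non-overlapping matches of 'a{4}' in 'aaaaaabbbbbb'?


Pattern 'a{4}' matches exactly 4 consecutive a's (greedy, non-overlapping).
String: 'aaaaaabbbbbb'
Scanning for runs of a's:
  Run at pos 0: 'aaaaaa' (length 6) -> 1 match(es)
Matches found: ['aaaa']
Total: 1

1


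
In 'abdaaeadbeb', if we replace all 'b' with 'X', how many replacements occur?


re.sub('b', 'X', text) replaces every occurrence of 'b' with 'X'.
Text: 'abdaaeadbeb'
Scanning for 'b':
  pos 1: 'b' -> replacement #1
  pos 8: 'b' -> replacement #2
  pos 10: 'b' -> replacement #3
Total replacements: 3

3


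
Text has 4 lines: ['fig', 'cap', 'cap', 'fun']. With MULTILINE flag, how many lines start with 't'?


With MULTILINE flag, ^ matches the start of each line.
Lines: ['fig', 'cap', 'cap', 'fun']
Checking which lines start with 't':
  Line 1: 'fig' -> no
  Line 2: 'cap' -> no
  Line 3: 'cap' -> no
  Line 4: 'fun' -> no
Matching lines: []
Count: 0

0


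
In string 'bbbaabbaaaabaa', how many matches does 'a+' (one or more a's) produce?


Pattern 'a+' matches one or more consecutive a's.
String: 'bbbaabbaaaabaa'
Scanning for runs of a:
  Match 1: 'aa' (length 2)
  Match 2: 'aaaa' (length 4)
  Match 3: 'aa' (length 2)
Total matches: 3

3


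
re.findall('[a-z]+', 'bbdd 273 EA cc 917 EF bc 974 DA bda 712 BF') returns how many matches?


Pattern '[a-z]+' finds one or more lowercase letters.
Text: 'bbdd 273 EA cc 917 EF bc 974 DA bda 712 BF'
Scanning for matches:
  Match 1: 'bbdd'
  Match 2: 'cc'
  Match 3: 'bc'
  Match 4: 'bda'
Total matches: 4

4


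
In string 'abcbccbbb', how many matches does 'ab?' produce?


Pattern 'ab?' matches 'a' optionally followed by 'b'.
String: 'abcbccbbb'
Scanning left to right for 'a' then checking next char:
  Match 1: 'ab' (a followed by b)
Total matches: 1

1


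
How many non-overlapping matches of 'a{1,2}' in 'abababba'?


Pattern 'a{1,2}' matches between 1 and 2 consecutive a's (greedy).
String: 'abababba'
Finding runs of a's and applying greedy matching:
  Run at pos 0: 'a' (length 1)
  Run at pos 2: 'a' (length 1)
  Run at pos 4: 'a' (length 1)
  Run at pos 7: 'a' (length 1)
Matches: ['a', 'a', 'a', 'a']
Count: 4

4


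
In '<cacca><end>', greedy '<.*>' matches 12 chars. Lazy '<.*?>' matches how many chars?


Greedy '<.*>' tries to match as MUCH as possible.
Lazy '<.*?>' tries to match as LITTLE as possible.

String: '<cacca><end>'
Greedy '<.*>' starts at first '<' and extends to the LAST '>': '<cacca><end>' (12 chars)
Lazy '<.*?>' starts at first '<' and stops at the FIRST '>': '<cacca>' (7 chars)

7


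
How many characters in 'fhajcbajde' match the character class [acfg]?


Character class [acfg] matches any of: {a, c, f, g}
Scanning string 'fhajcbajde' character by character:
  pos 0: 'f' -> MATCH
  pos 1: 'h' -> no
  pos 2: 'a' -> MATCH
  pos 3: 'j' -> no
  pos 4: 'c' -> MATCH
  pos 5: 'b' -> no
  pos 6: 'a' -> MATCH
  pos 7: 'j' -> no
  pos 8: 'd' -> no
  pos 9: 'e' -> no
Total matches: 4

4


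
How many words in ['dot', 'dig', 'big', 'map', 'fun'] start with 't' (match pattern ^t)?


Pattern ^t anchors to start of word. Check which words begin with 't':
  'dot' -> no
  'dig' -> no
  'big' -> no
  'map' -> no
  'fun' -> no
Matching words: []
Count: 0

0


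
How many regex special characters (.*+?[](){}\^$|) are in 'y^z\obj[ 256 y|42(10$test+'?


Regex special characters are: . * + ? [ ] ( ) { } \ ^ $ |
Scanning 'y^z\obj[ 256 y|42(10$test+':
  pos 1: '^' -> SPECIAL
  pos 3: '\' -> SPECIAL
  pos 7: '[' -> SPECIAL
  pos 14: '|' -> SPECIAL
  pos 17: '(' -> SPECIAL
  pos 20: '$' -> SPECIAL
  pos 25: '+' -> SPECIAL
Special chars found: ['^', '\\', '[', '|', '(', '$', '+']
Total: 7

7


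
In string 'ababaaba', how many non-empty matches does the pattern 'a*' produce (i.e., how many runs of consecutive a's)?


Pattern 'a*' matches zero or more a's. We want non-empty runs of consecutive a's.
String: 'ababaaba'
Walking through the string to find runs of a's:
  Run 1: positions 0-0 -> 'a'
  Run 2: positions 2-2 -> 'a'
  Run 3: positions 4-5 -> 'aa'
  Run 4: positions 7-7 -> 'a'
Non-empty runs found: ['a', 'a', 'aa', 'a']
Count: 4

4


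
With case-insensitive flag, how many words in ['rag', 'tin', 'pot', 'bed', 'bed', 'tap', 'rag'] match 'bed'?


Case-insensitive matching: compare each word's lowercase form to 'bed'.
  'rag' -> lower='rag' -> no
  'tin' -> lower='tin' -> no
  'pot' -> lower='pot' -> no
  'bed' -> lower='bed' -> MATCH
  'bed' -> lower='bed' -> MATCH
  'tap' -> lower='tap' -> no
  'rag' -> lower='rag' -> no
Matches: ['bed', 'bed']
Count: 2

2


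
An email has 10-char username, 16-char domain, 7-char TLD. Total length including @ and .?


An email address has format: username@domain.tld
Username length: 10
'@' character: 1
Domain length: 16
'.' character: 1
TLD length: 7
Total = 10 + 1 + 16 + 1 + 7 = 35

35


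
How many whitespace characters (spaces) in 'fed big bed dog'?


\s matches whitespace characters (spaces, tabs, etc.).
Text: 'fed big bed dog'
This text has 4 words separated by spaces.
Number of spaces = number of words - 1 = 4 - 1 = 3

3


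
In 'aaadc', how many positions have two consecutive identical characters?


Looking for consecutive identical characters in 'aaadc':
  pos 0-1: 'a' vs 'a' -> MATCH ('aa')
  pos 1-2: 'a' vs 'a' -> MATCH ('aa')
  pos 2-3: 'a' vs 'd' -> different
  pos 3-4: 'd' vs 'c' -> different
Consecutive identical pairs: ['aa', 'aa']
Count: 2

2


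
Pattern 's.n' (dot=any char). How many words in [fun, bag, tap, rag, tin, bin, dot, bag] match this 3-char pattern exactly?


Pattern 's.n' means: starts with 's', any single char, ends with 'n'.
Checking each word (must be exactly 3 chars):
  'fun' (len=3): no
  'bag' (len=3): no
  'tap' (len=3): no
  'rag' (len=3): no
  'tin' (len=3): no
  'bin' (len=3): no
  'dot' (len=3): no
  'bag' (len=3): no
Matching words: []
Total: 0

0


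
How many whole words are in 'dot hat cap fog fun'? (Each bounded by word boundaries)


Word boundaries (\b) mark the start/end of each word.
Text: 'dot hat cap fog fun'
Splitting by whitespace:
  Word 1: 'dot'
  Word 2: 'hat'
  Word 3: 'cap'
  Word 4: 'fog'
  Word 5: 'fun'
Total whole words: 5

5


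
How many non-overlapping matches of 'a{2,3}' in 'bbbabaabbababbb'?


Pattern 'a{2,3}' matches between 2 and 3 consecutive a's (greedy).
String: 'bbbabaabbababbb'
Finding runs of a's and applying greedy matching:
  Run at pos 3: 'a' (length 1)
  Run at pos 5: 'aa' (length 2)
  Run at pos 9: 'a' (length 1)
  Run at pos 11: 'a' (length 1)
Matches: ['aa']
Count: 1

1


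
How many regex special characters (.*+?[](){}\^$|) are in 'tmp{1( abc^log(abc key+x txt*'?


Regex special characters are: . * + ? [ ] ( ) { } \ ^ $ |
Scanning 'tmp{1( abc^log(abc key+x txt*':
  pos 3: '{' -> SPECIAL
  pos 5: '(' -> SPECIAL
  pos 10: '^' -> SPECIAL
  pos 14: '(' -> SPECIAL
  pos 22: '+' -> SPECIAL
  pos 28: '*' -> SPECIAL
Special chars found: ['{', '(', '^', '(', '+', '*']
Total: 6

6


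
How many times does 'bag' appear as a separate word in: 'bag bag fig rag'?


Scanning each word for exact match 'bag':
  Word 1: 'bag' -> MATCH
  Word 2: 'bag' -> MATCH
  Word 3: 'fig' -> no
  Word 4: 'rag' -> no
Total matches: 2

2


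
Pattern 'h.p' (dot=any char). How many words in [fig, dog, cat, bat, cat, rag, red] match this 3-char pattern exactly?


Pattern 'h.p' means: starts with 'h', any single char, ends with 'p'.
Checking each word (must be exactly 3 chars):
  'fig' (len=3): no
  'dog' (len=3): no
  'cat' (len=3): no
  'bat' (len=3): no
  'cat' (len=3): no
  'rag' (len=3): no
  'red' (len=3): no
Matching words: []
Total: 0

0


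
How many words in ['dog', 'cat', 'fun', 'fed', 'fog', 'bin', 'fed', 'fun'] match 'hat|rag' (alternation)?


Alternation 'hat|rag' matches either 'hat' or 'rag'.
Checking each word:
  'dog' -> no
  'cat' -> no
  'fun' -> no
  'fed' -> no
  'fog' -> no
  'bin' -> no
  'fed' -> no
  'fun' -> no
Matches: []
Count: 0

0


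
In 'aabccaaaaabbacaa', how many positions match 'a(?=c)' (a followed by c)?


Lookahead 'a(?=c)' matches 'a' only when followed by 'c'.
String: 'aabccaaaaabbacaa'
Checking each position where char is 'a':
  pos 0: 'a' -> no (next='a')
  pos 1: 'a' -> no (next='b')
  pos 5: 'a' -> no (next='a')
  pos 6: 'a' -> no (next='a')
  pos 7: 'a' -> no (next='a')
  pos 8: 'a' -> no (next='a')
  pos 9: 'a' -> no (next='b')
  pos 12: 'a' -> MATCH (next='c')
  pos 14: 'a' -> no (next='a')
Matching positions: [12]
Count: 1

1


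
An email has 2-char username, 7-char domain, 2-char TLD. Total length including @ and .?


An email address has format: username@domain.tld
Username length: 2
'@' character: 1
Domain length: 7
'.' character: 1
TLD length: 2
Total = 2 + 1 + 7 + 1 + 2 = 13

13


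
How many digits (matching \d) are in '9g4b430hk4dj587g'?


\d matches any digit 0-9.
Scanning '9g4b430hk4dj587g':
  pos 0: '9' -> DIGIT
  pos 2: '4' -> DIGIT
  pos 4: '4' -> DIGIT
  pos 5: '3' -> DIGIT
  pos 6: '0' -> DIGIT
  pos 9: '4' -> DIGIT
  pos 12: '5' -> DIGIT
  pos 13: '8' -> DIGIT
  pos 14: '7' -> DIGIT
Digits found: ['9', '4', '4', '3', '0', '4', '5', '8', '7']
Total: 9

9


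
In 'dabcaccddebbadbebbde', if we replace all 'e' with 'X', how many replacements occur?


re.sub('e', 'X', text) replaces every occurrence of 'e' with 'X'.
Text: 'dabcaccddebbadbebbde'
Scanning for 'e':
  pos 9: 'e' -> replacement #1
  pos 15: 'e' -> replacement #2
  pos 19: 'e' -> replacement #3
Total replacements: 3

3


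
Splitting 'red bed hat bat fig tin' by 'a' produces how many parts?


Splitting by 'a' breaks the string at each occurrence of the separator.
Text: 'red bed hat bat fig tin'
Parts after split:
  Part 1: 'red bed h'
  Part 2: 't b'
  Part 3: 't fig tin'
Total parts: 3

3


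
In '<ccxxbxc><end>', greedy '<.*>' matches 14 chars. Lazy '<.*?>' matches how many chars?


Greedy '<.*>' tries to match as MUCH as possible.
Lazy '<.*?>' tries to match as LITTLE as possible.

String: '<ccxxbxc><end>'
Greedy '<.*>' starts at first '<' and extends to the LAST '>': '<ccxxbxc><end>' (14 chars)
Lazy '<.*?>' starts at first '<' and stops at the FIRST '>': '<ccxxbxc>' (9 chars)

9


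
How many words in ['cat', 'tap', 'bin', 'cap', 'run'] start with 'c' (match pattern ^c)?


Pattern ^c anchors to start of word. Check which words begin with 'c':
  'cat' -> MATCH (starts with 'c')
  'tap' -> no
  'bin' -> no
  'cap' -> MATCH (starts with 'c')
  'run' -> no
Matching words: ['cat', 'cap']
Count: 2

2


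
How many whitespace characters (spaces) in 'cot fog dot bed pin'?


\s matches whitespace characters (spaces, tabs, etc.).
Text: 'cot fog dot bed pin'
This text has 5 words separated by spaces.
Number of spaces = number of words - 1 = 5 - 1 = 4

4


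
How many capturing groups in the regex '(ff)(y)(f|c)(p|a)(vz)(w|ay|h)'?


To count capturing groups, count each '(' that starts a group.
Pattern: '(ff)(y)(f|c)(p|a)(vz)(w|ay|h)'
Walking through the pattern:
  Position 0: '(' -> group #1
  Position 4: '(' -> group #2
  Position 7: '(' -> group #3
  Position 12: '(' -> group #4
  Position 17: '(' -> group #5
  Position 21: '(' -> group #6
Total capturing groups: 6

6


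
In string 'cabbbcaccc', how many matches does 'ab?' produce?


Pattern 'ab?' matches 'a' optionally followed by 'b'.
String: 'cabbbcaccc'
Scanning left to right for 'a' then checking next char:
  Match 1: 'ab' (a followed by b)
  Match 2: 'a' (a not followed by b)
Total matches: 2

2


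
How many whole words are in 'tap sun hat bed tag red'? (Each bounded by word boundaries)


Word boundaries (\b) mark the start/end of each word.
Text: 'tap sun hat bed tag red'
Splitting by whitespace:
  Word 1: 'tap'
  Word 2: 'sun'
  Word 3: 'hat'
  Word 4: 'bed'
  Word 5: 'tag'
  Word 6: 'red'
Total whole words: 6

6


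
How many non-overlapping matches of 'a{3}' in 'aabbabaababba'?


Pattern 'a{3}' matches exactly 3 consecutive a's (greedy, non-overlapping).
String: 'aabbabaababba'
Scanning for runs of a's:
  Run at pos 0: 'aa' (length 2) -> 0 match(es)
  Run at pos 4: 'a' (length 1) -> 0 match(es)
  Run at pos 6: 'aa' (length 2) -> 0 match(es)
  Run at pos 9: 'a' (length 1) -> 0 match(es)
  Run at pos 12: 'a' (length 1) -> 0 match(es)
Matches found: []
Total: 0

0


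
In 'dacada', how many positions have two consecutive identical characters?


Looking for consecutive identical characters in 'dacada':
  pos 0-1: 'd' vs 'a' -> different
  pos 1-2: 'a' vs 'c' -> different
  pos 2-3: 'c' vs 'a' -> different
  pos 3-4: 'a' vs 'd' -> different
  pos 4-5: 'd' vs 'a' -> different
Consecutive identical pairs: []
Count: 0

0


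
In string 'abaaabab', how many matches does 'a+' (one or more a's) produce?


Pattern 'a+' matches one or more consecutive a's.
String: 'abaaabab'
Scanning for runs of a:
  Match 1: 'a' (length 1)
  Match 2: 'aaa' (length 3)
  Match 3: 'a' (length 1)
Total matches: 3

3


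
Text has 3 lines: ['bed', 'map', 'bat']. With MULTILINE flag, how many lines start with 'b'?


With MULTILINE flag, ^ matches the start of each line.
Lines: ['bed', 'map', 'bat']
Checking which lines start with 'b':
  Line 1: 'bed' -> MATCH
  Line 2: 'map' -> no
  Line 3: 'bat' -> MATCH
Matching lines: ['bed', 'bat']
Count: 2

2


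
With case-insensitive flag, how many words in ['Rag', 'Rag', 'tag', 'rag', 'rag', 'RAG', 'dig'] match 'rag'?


Case-insensitive matching: compare each word's lowercase form to 'rag'.
  'Rag' -> lower='rag' -> MATCH
  'Rag' -> lower='rag' -> MATCH
  'tag' -> lower='tag' -> no
  'rag' -> lower='rag' -> MATCH
  'rag' -> lower='rag' -> MATCH
  'RAG' -> lower='rag' -> MATCH
  'dig' -> lower='dig' -> no
Matches: ['Rag', 'Rag', 'rag', 'rag', 'RAG']
Count: 5

5


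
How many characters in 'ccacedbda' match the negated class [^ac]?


Negated class [^ac] matches any char NOT in {a, c}
Scanning 'ccacedbda':
  pos 0: 'c' -> no (excluded)
  pos 1: 'c' -> no (excluded)
  pos 2: 'a' -> no (excluded)
  pos 3: 'c' -> no (excluded)
  pos 4: 'e' -> MATCH
  pos 5: 'd' -> MATCH
  pos 6: 'b' -> MATCH
  pos 7: 'd' -> MATCH
  pos 8: 'a' -> no (excluded)
Total matches: 4

4


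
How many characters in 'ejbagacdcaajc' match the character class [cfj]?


Character class [cfj] matches any of: {c, f, j}
Scanning string 'ejbagacdcaajc' character by character:
  pos 0: 'e' -> no
  pos 1: 'j' -> MATCH
  pos 2: 'b' -> no
  pos 3: 'a' -> no
  pos 4: 'g' -> no
  pos 5: 'a' -> no
  pos 6: 'c' -> MATCH
  pos 7: 'd' -> no
  pos 8: 'c' -> MATCH
  pos 9: 'a' -> no
  pos 10: 'a' -> no
  pos 11: 'j' -> MATCH
  pos 12: 'c' -> MATCH
Total matches: 5

5


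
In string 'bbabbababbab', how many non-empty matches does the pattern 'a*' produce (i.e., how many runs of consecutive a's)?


Pattern 'a*' matches zero or more a's. We want non-empty runs of consecutive a's.
String: 'bbabbababbab'
Walking through the string to find runs of a's:
  Run 1: positions 2-2 -> 'a'
  Run 2: positions 5-5 -> 'a'
  Run 3: positions 7-7 -> 'a'
  Run 4: positions 10-10 -> 'a'
Non-empty runs found: ['a', 'a', 'a', 'a']
Count: 4

4


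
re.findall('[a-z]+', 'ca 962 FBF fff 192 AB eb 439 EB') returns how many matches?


Pattern '[a-z]+' finds one or more lowercase letters.
Text: 'ca 962 FBF fff 192 AB eb 439 EB'
Scanning for matches:
  Match 1: 'ca'
  Match 2: 'fff'
  Match 3: 'eb'
Total matches: 3

3


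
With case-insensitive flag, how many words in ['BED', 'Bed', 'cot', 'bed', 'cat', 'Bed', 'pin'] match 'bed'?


Case-insensitive matching: compare each word's lowercase form to 'bed'.
  'BED' -> lower='bed' -> MATCH
  'Bed' -> lower='bed' -> MATCH
  'cot' -> lower='cot' -> no
  'bed' -> lower='bed' -> MATCH
  'cat' -> lower='cat' -> no
  'Bed' -> lower='bed' -> MATCH
  'pin' -> lower='pin' -> no
Matches: ['BED', 'Bed', 'bed', 'Bed']
Count: 4

4


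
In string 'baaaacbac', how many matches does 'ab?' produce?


Pattern 'ab?' matches 'a' optionally followed by 'b'.
String: 'baaaacbac'
Scanning left to right for 'a' then checking next char:
  Match 1: 'a' (a not followed by b)
  Match 2: 'a' (a not followed by b)
  Match 3: 'a' (a not followed by b)
  Match 4: 'a' (a not followed by b)
  Match 5: 'a' (a not followed by b)
Total matches: 5

5


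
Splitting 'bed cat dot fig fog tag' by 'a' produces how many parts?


Splitting by 'a' breaks the string at each occurrence of the separator.
Text: 'bed cat dot fig fog tag'
Parts after split:
  Part 1: 'bed c'
  Part 2: 't dot fig fog t'
  Part 3: 'g'
Total parts: 3

3


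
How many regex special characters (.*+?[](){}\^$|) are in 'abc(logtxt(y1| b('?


Regex special characters are: . * + ? [ ] ( ) { } \ ^ $ |
Scanning 'abc(logtxt(y1| b(':
  pos 3: '(' -> SPECIAL
  pos 10: '(' -> SPECIAL
  pos 13: '|' -> SPECIAL
  pos 16: '(' -> SPECIAL
Special chars found: ['(', '(', '|', '(']
Total: 4

4


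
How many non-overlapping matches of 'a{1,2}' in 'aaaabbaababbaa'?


Pattern 'a{1,2}' matches between 1 and 2 consecutive a's (greedy).
String: 'aaaabbaababbaa'
Finding runs of a's and applying greedy matching:
  Run at pos 0: 'aaaa' (length 4)
  Run at pos 6: 'aa' (length 2)
  Run at pos 9: 'a' (length 1)
  Run at pos 12: 'aa' (length 2)
Matches: ['aa', 'aa', 'aa', 'a', 'aa']
Count: 5

5


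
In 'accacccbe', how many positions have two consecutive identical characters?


Looking for consecutive identical characters in 'accacccbe':
  pos 0-1: 'a' vs 'c' -> different
  pos 1-2: 'c' vs 'c' -> MATCH ('cc')
  pos 2-3: 'c' vs 'a' -> different
  pos 3-4: 'a' vs 'c' -> different
  pos 4-5: 'c' vs 'c' -> MATCH ('cc')
  pos 5-6: 'c' vs 'c' -> MATCH ('cc')
  pos 6-7: 'c' vs 'b' -> different
  pos 7-8: 'b' vs 'e' -> different
Consecutive identical pairs: ['cc', 'cc', 'cc']
Count: 3

3


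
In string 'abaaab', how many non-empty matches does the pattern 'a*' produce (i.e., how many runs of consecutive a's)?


Pattern 'a*' matches zero or more a's. We want non-empty runs of consecutive a's.
String: 'abaaab'
Walking through the string to find runs of a's:
  Run 1: positions 0-0 -> 'a'
  Run 2: positions 2-4 -> 'aaa'
Non-empty runs found: ['a', 'aaa']
Count: 2

2


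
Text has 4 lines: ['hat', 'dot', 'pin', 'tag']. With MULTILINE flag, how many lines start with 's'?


With MULTILINE flag, ^ matches the start of each line.
Lines: ['hat', 'dot', 'pin', 'tag']
Checking which lines start with 's':
  Line 1: 'hat' -> no
  Line 2: 'dot' -> no
  Line 3: 'pin' -> no
  Line 4: 'tag' -> no
Matching lines: []
Count: 0

0


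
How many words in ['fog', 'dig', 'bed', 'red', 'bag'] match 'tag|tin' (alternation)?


Alternation 'tag|tin' matches either 'tag' or 'tin'.
Checking each word:
  'fog' -> no
  'dig' -> no
  'bed' -> no
  'red' -> no
  'bag' -> no
Matches: []
Count: 0

0


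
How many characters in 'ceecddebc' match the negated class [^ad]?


Negated class [^ad] matches any char NOT in {a, d}
Scanning 'ceecddebc':
  pos 0: 'c' -> MATCH
  pos 1: 'e' -> MATCH
  pos 2: 'e' -> MATCH
  pos 3: 'c' -> MATCH
  pos 4: 'd' -> no (excluded)
  pos 5: 'd' -> no (excluded)
  pos 6: 'e' -> MATCH
  pos 7: 'b' -> MATCH
  pos 8: 'c' -> MATCH
Total matches: 7

7


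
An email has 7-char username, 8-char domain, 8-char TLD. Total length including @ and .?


An email address has format: username@domain.tld
Username length: 7
'@' character: 1
Domain length: 8
'.' character: 1
TLD length: 8
Total = 7 + 1 + 8 + 1 + 8 = 25

25


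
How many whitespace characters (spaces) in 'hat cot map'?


\s matches whitespace characters (spaces, tabs, etc.).
Text: 'hat cot map'
This text has 3 words separated by spaces.
Number of spaces = number of words - 1 = 3 - 1 = 2

2


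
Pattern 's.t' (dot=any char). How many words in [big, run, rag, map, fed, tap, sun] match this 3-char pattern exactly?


Pattern 's.t' means: starts with 's', any single char, ends with 't'.
Checking each word (must be exactly 3 chars):
  'big' (len=3): no
  'run' (len=3): no
  'rag' (len=3): no
  'map' (len=3): no
  'fed' (len=3): no
  'tap' (len=3): no
  'sun' (len=3): no
Matching words: []
Total: 0

0


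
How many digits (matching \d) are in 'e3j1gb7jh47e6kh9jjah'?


\d matches any digit 0-9.
Scanning 'e3j1gb7jh47e6kh9jjah':
  pos 1: '3' -> DIGIT
  pos 3: '1' -> DIGIT
  pos 6: '7' -> DIGIT
  pos 9: '4' -> DIGIT
  pos 10: '7' -> DIGIT
  pos 12: '6' -> DIGIT
  pos 15: '9' -> DIGIT
Digits found: ['3', '1', '7', '4', '7', '6', '9']
Total: 7

7


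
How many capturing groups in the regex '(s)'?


To count capturing groups, count each '(' that starts a group.
Pattern: '(s)'
Walking through the pattern:
  Position 0: '(' -> group #1
Total capturing groups: 1

1


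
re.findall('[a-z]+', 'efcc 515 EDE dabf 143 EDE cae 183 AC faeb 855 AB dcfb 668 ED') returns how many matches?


Pattern '[a-z]+' finds one or more lowercase letters.
Text: 'efcc 515 EDE dabf 143 EDE cae 183 AC faeb 855 AB dcfb 668 ED'
Scanning for matches:
  Match 1: 'efcc'
  Match 2: 'dabf'
  Match 3: 'cae'
  Match 4: 'faeb'
  Match 5: 'dcfb'
Total matches: 5

5


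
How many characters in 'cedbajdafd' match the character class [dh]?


Character class [dh] matches any of: {d, h}
Scanning string 'cedbajdafd' character by character:
  pos 0: 'c' -> no
  pos 1: 'e' -> no
  pos 2: 'd' -> MATCH
  pos 3: 'b' -> no
  pos 4: 'a' -> no
  pos 5: 'j' -> no
  pos 6: 'd' -> MATCH
  pos 7: 'a' -> no
  pos 8: 'f' -> no
  pos 9: 'd' -> MATCH
Total matches: 3

3


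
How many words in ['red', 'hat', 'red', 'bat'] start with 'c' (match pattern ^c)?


Pattern ^c anchors to start of word. Check which words begin with 'c':
  'red' -> no
  'hat' -> no
  'red' -> no
  'bat' -> no
Matching words: []
Count: 0

0


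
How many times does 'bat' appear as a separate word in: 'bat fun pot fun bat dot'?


Scanning each word for exact match 'bat':
  Word 1: 'bat' -> MATCH
  Word 2: 'fun' -> no
  Word 3: 'pot' -> no
  Word 4: 'fun' -> no
  Word 5: 'bat' -> MATCH
  Word 6: 'dot' -> no
Total matches: 2

2


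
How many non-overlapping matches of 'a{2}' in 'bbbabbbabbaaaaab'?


Pattern 'a{2}' matches exactly 2 consecutive a's (greedy, non-overlapping).
String: 'bbbabbbabbaaaaab'
Scanning for runs of a's:
  Run at pos 3: 'a' (length 1) -> 0 match(es)
  Run at pos 7: 'a' (length 1) -> 0 match(es)
  Run at pos 10: 'aaaaa' (length 5) -> 2 match(es)
Matches found: ['aa', 'aa']
Total: 2

2


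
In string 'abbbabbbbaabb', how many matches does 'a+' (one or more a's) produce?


Pattern 'a+' matches one or more consecutive a's.
String: 'abbbabbbbaabb'
Scanning for runs of a:
  Match 1: 'a' (length 1)
  Match 2: 'a' (length 1)
  Match 3: 'aa' (length 2)
Total matches: 3

3


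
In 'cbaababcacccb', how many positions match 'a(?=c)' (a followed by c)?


Lookahead 'a(?=c)' matches 'a' only when followed by 'c'.
String: 'cbaababcacccb'
Checking each position where char is 'a':
  pos 2: 'a' -> no (next='a')
  pos 3: 'a' -> no (next='b')
  pos 5: 'a' -> no (next='b')
  pos 8: 'a' -> MATCH (next='c')
Matching positions: [8]
Count: 1

1


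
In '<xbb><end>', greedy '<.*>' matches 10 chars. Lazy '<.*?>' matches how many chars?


Greedy '<.*>' tries to match as MUCH as possible.
Lazy '<.*?>' tries to match as LITTLE as possible.

String: '<xbb><end>'
Greedy '<.*>' starts at first '<' and extends to the LAST '>': '<xbb><end>' (10 chars)
Lazy '<.*?>' starts at first '<' and stops at the FIRST '>': '<xbb>' (5 chars)

5


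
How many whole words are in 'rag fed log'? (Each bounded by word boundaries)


Word boundaries (\b) mark the start/end of each word.
Text: 'rag fed log'
Splitting by whitespace:
  Word 1: 'rag'
  Word 2: 'fed'
  Word 3: 'log'
Total whole words: 3

3


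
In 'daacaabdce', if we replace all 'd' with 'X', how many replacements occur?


re.sub('d', 'X', text) replaces every occurrence of 'd' with 'X'.
Text: 'daacaabdce'
Scanning for 'd':
  pos 0: 'd' -> replacement #1
  pos 7: 'd' -> replacement #2
Total replacements: 2

2


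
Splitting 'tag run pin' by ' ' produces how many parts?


Splitting by ' ' breaks the string at each occurrence of the separator.
Text: 'tag run pin'
Parts after split:
  Part 1: 'tag'
  Part 2: 'run'
  Part 3: 'pin'
Total parts: 3

3


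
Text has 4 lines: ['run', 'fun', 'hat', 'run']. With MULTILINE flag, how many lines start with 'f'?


With MULTILINE flag, ^ matches the start of each line.
Lines: ['run', 'fun', 'hat', 'run']
Checking which lines start with 'f':
  Line 1: 'run' -> no
  Line 2: 'fun' -> MATCH
  Line 3: 'hat' -> no
  Line 4: 'run' -> no
Matching lines: ['fun']
Count: 1

1


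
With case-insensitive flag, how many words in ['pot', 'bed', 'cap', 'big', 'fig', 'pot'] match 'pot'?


Case-insensitive matching: compare each word's lowercase form to 'pot'.
  'pot' -> lower='pot' -> MATCH
  'bed' -> lower='bed' -> no
  'cap' -> lower='cap' -> no
  'big' -> lower='big' -> no
  'fig' -> lower='fig' -> no
  'pot' -> lower='pot' -> MATCH
Matches: ['pot', 'pot']
Count: 2

2


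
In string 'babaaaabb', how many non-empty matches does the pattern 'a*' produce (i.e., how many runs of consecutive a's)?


Pattern 'a*' matches zero or more a's. We want non-empty runs of consecutive a's.
String: 'babaaaabb'
Walking through the string to find runs of a's:
  Run 1: positions 1-1 -> 'a'
  Run 2: positions 3-6 -> 'aaaa'
Non-empty runs found: ['a', 'aaaa']
Count: 2

2


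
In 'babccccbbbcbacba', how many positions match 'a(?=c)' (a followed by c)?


Lookahead 'a(?=c)' matches 'a' only when followed by 'c'.
String: 'babccccbbbcbacba'
Checking each position where char is 'a':
  pos 1: 'a' -> no (next='b')
  pos 12: 'a' -> MATCH (next='c')
Matching positions: [12]
Count: 1

1


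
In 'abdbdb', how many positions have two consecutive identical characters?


Looking for consecutive identical characters in 'abdbdb':
  pos 0-1: 'a' vs 'b' -> different
  pos 1-2: 'b' vs 'd' -> different
  pos 2-3: 'd' vs 'b' -> different
  pos 3-4: 'b' vs 'd' -> different
  pos 4-5: 'd' vs 'b' -> different
Consecutive identical pairs: []
Count: 0

0


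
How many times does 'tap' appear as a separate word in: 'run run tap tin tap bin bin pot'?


Scanning each word for exact match 'tap':
  Word 1: 'run' -> no
  Word 2: 'run' -> no
  Word 3: 'tap' -> MATCH
  Word 4: 'tin' -> no
  Word 5: 'tap' -> MATCH
  Word 6: 'bin' -> no
  Word 7: 'bin' -> no
  Word 8: 'pot' -> no
Total matches: 2

2


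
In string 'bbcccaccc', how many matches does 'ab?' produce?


Pattern 'ab?' matches 'a' optionally followed by 'b'.
String: 'bbcccaccc'
Scanning left to right for 'a' then checking next char:
  Match 1: 'a' (a not followed by b)
Total matches: 1

1


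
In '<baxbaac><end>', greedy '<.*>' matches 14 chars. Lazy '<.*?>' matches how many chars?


Greedy '<.*>' tries to match as MUCH as possible.
Lazy '<.*?>' tries to match as LITTLE as possible.

String: '<baxbaac><end>'
Greedy '<.*>' starts at first '<' and extends to the LAST '>': '<baxbaac><end>' (14 chars)
Lazy '<.*?>' starts at first '<' and stops at the FIRST '>': '<baxbaac>' (9 chars)

9


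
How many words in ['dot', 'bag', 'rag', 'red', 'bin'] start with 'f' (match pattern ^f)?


Pattern ^f anchors to start of word. Check which words begin with 'f':
  'dot' -> no
  'bag' -> no
  'rag' -> no
  'red' -> no
  'bin' -> no
Matching words: []
Count: 0

0


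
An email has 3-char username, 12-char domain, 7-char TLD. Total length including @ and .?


An email address has format: username@domain.tld
Username length: 3
'@' character: 1
Domain length: 12
'.' character: 1
TLD length: 7
Total = 3 + 1 + 12 + 1 + 7 = 24

24


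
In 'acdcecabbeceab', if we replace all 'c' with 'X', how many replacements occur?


re.sub('c', 'X', text) replaces every occurrence of 'c' with 'X'.
Text: 'acdcecabbeceab'
Scanning for 'c':
  pos 1: 'c' -> replacement #1
  pos 3: 'c' -> replacement #2
  pos 5: 'c' -> replacement #3
  pos 10: 'c' -> replacement #4
Total replacements: 4

4


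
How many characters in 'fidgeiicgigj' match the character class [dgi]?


Character class [dgi] matches any of: {d, g, i}
Scanning string 'fidgeiicgigj' character by character:
  pos 0: 'f' -> no
  pos 1: 'i' -> MATCH
  pos 2: 'd' -> MATCH
  pos 3: 'g' -> MATCH
  pos 4: 'e' -> no
  pos 5: 'i' -> MATCH
  pos 6: 'i' -> MATCH
  pos 7: 'c' -> no
  pos 8: 'g' -> MATCH
  pos 9: 'i' -> MATCH
  pos 10: 'g' -> MATCH
  pos 11: 'j' -> no
Total matches: 8

8


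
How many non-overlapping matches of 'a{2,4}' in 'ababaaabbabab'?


Pattern 'a{2,4}' matches between 2 and 4 consecutive a's (greedy).
String: 'ababaaabbabab'
Finding runs of a's and applying greedy matching:
  Run at pos 0: 'a' (length 1)
  Run at pos 2: 'a' (length 1)
  Run at pos 4: 'aaa' (length 3)
  Run at pos 9: 'a' (length 1)
  Run at pos 11: 'a' (length 1)
Matches: ['aaa']
Count: 1

1


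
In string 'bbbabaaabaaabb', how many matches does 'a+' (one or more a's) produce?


Pattern 'a+' matches one or more consecutive a's.
String: 'bbbabaaabaaabb'
Scanning for runs of a:
  Match 1: 'a' (length 1)
  Match 2: 'aaa' (length 3)
  Match 3: 'aaa' (length 3)
Total matches: 3

3


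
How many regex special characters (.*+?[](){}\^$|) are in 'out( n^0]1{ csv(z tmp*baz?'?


Regex special characters are: . * + ? [ ] ( ) { } \ ^ $ |
Scanning 'out( n^0]1{ csv(z tmp*baz?':
  pos 3: '(' -> SPECIAL
  pos 6: '^' -> SPECIAL
  pos 8: ']' -> SPECIAL
  pos 10: '{' -> SPECIAL
  pos 15: '(' -> SPECIAL
  pos 21: '*' -> SPECIAL
  pos 25: '?' -> SPECIAL
Special chars found: ['(', '^', ']', '{', '(', '*', '?']
Total: 7

7


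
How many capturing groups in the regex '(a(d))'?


To count capturing groups, count each '(' that starts a group.
Pattern: '(a(d))'
Walking through the pattern:
  Position 0: '(' -> group #1
  Position 2: '(' -> group #2
Total capturing groups: 2

2


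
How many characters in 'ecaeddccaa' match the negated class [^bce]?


Negated class [^bce] matches any char NOT in {b, c, e}
Scanning 'ecaeddccaa':
  pos 0: 'e' -> no (excluded)
  pos 1: 'c' -> no (excluded)
  pos 2: 'a' -> MATCH
  pos 3: 'e' -> no (excluded)
  pos 4: 'd' -> MATCH
  pos 5: 'd' -> MATCH
  pos 6: 'c' -> no (excluded)
  pos 7: 'c' -> no (excluded)
  pos 8: 'a' -> MATCH
  pos 9: 'a' -> MATCH
Total matches: 5

5


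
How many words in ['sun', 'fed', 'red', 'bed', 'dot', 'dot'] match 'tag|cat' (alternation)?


Alternation 'tag|cat' matches either 'tag' or 'cat'.
Checking each word:
  'sun' -> no
  'fed' -> no
  'red' -> no
  'bed' -> no
  'dot' -> no
  'dot' -> no
Matches: []
Count: 0

0


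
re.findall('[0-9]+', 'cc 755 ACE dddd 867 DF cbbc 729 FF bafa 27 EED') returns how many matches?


Pattern '[0-9]+' finds one or more digits.
Text: 'cc 755 ACE dddd 867 DF cbbc 729 FF bafa 27 EED'
Scanning for matches:
  Match 1: '755'
  Match 2: '867'
  Match 3: '729'
  Match 4: '27'
Total matches: 4

4


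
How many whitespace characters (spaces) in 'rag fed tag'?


\s matches whitespace characters (spaces, tabs, etc.).
Text: 'rag fed tag'
This text has 3 words separated by spaces.
Number of spaces = number of words - 1 = 3 - 1 = 2

2


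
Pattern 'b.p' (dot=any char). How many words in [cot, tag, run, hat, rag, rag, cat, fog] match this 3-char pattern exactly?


Pattern 'b.p' means: starts with 'b', any single char, ends with 'p'.
Checking each word (must be exactly 3 chars):
  'cot' (len=3): no
  'tag' (len=3): no
  'run' (len=3): no
  'hat' (len=3): no
  'rag' (len=3): no
  'rag' (len=3): no
  'cat' (len=3): no
  'fog' (len=3): no
Matching words: []
Total: 0

0


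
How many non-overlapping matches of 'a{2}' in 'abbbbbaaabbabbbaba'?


Pattern 'a{2}' matches exactly 2 consecutive a's (greedy, non-overlapping).
String: 'abbbbbaaabbabbbaba'
Scanning for runs of a's:
  Run at pos 0: 'a' (length 1) -> 0 match(es)
  Run at pos 6: 'aaa' (length 3) -> 1 match(es)
  Run at pos 11: 'a' (length 1) -> 0 match(es)
  Run at pos 15: 'a' (length 1) -> 0 match(es)
  Run at pos 17: 'a' (length 1) -> 0 match(es)
Matches found: ['aa']
Total: 1

1


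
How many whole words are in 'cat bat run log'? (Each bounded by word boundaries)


Word boundaries (\b) mark the start/end of each word.
Text: 'cat bat run log'
Splitting by whitespace:
  Word 1: 'cat'
  Word 2: 'bat'
  Word 3: 'run'
  Word 4: 'log'
Total whole words: 4

4


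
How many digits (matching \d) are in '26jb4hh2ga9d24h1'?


\d matches any digit 0-9.
Scanning '26jb4hh2ga9d24h1':
  pos 0: '2' -> DIGIT
  pos 1: '6' -> DIGIT
  pos 4: '4' -> DIGIT
  pos 7: '2' -> DIGIT
  pos 10: '9' -> DIGIT
  pos 12: '2' -> DIGIT
  pos 13: '4' -> DIGIT
  pos 15: '1' -> DIGIT
Digits found: ['2', '6', '4', '2', '9', '2', '4', '1']
Total: 8

8


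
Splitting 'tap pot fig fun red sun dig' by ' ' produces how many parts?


Splitting by ' ' breaks the string at each occurrence of the separator.
Text: 'tap pot fig fun red sun dig'
Parts after split:
  Part 1: 'tap'
  Part 2: 'pot'
  Part 3: 'fig'
  Part 4: 'fun'
  Part 5: 'red'
  Part 6: 'sun'
  Part 7: 'dig'
Total parts: 7

7


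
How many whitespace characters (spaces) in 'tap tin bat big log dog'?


\s matches whitespace characters (spaces, tabs, etc.).
Text: 'tap tin bat big log dog'
This text has 6 words separated by spaces.
Number of spaces = number of words - 1 = 6 - 1 = 5

5


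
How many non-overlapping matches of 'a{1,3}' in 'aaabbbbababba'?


Pattern 'a{1,3}' matches between 1 and 3 consecutive a's (greedy).
String: 'aaabbbbababba'
Finding runs of a's and applying greedy matching:
  Run at pos 0: 'aaa' (length 3)
  Run at pos 7: 'a' (length 1)
  Run at pos 9: 'a' (length 1)
  Run at pos 12: 'a' (length 1)
Matches: ['aaa', 'a', 'a', 'a']
Count: 4

4


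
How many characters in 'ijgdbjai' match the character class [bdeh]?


Character class [bdeh] matches any of: {b, d, e, h}
Scanning string 'ijgdbjai' character by character:
  pos 0: 'i' -> no
  pos 1: 'j' -> no
  pos 2: 'g' -> no
  pos 3: 'd' -> MATCH
  pos 4: 'b' -> MATCH
  pos 5: 'j' -> no
  pos 6: 'a' -> no
  pos 7: 'i' -> no
Total matches: 2

2


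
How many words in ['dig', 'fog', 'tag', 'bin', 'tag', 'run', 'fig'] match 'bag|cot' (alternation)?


Alternation 'bag|cot' matches either 'bag' or 'cot'.
Checking each word:
  'dig' -> no
  'fog' -> no
  'tag' -> no
  'bin' -> no
  'tag' -> no
  'run' -> no
  'fig' -> no
Matches: []
Count: 0

0


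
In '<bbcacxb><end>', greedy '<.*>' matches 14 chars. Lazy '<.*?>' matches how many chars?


Greedy '<.*>' tries to match as MUCH as possible.
Lazy '<.*?>' tries to match as LITTLE as possible.

String: '<bbcacxb><end>'
Greedy '<.*>' starts at first '<' and extends to the LAST '>': '<bbcacxb><end>' (14 chars)
Lazy '<.*?>' starts at first '<' and stops at the FIRST '>': '<bbcacxb>' (9 chars)

9


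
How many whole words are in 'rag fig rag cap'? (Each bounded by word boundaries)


Word boundaries (\b) mark the start/end of each word.
Text: 'rag fig rag cap'
Splitting by whitespace:
  Word 1: 'rag'
  Word 2: 'fig'
  Word 3: 'rag'
  Word 4: 'cap'
Total whole words: 4

4


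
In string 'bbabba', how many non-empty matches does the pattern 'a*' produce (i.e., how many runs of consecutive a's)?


Pattern 'a*' matches zero or more a's. We want non-empty runs of consecutive a's.
String: 'bbabba'
Walking through the string to find runs of a's:
  Run 1: positions 2-2 -> 'a'
  Run 2: positions 5-5 -> 'a'
Non-empty runs found: ['a', 'a']
Count: 2

2


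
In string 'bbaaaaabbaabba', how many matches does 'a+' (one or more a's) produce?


Pattern 'a+' matches one or more consecutive a's.
String: 'bbaaaaabbaabba'
Scanning for runs of a:
  Match 1: 'aaaaa' (length 5)
  Match 2: 'aa' (length 2)
  Match 3: 'a' (length 1)
Total matches: 3

3


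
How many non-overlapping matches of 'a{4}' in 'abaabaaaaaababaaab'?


Pattern 'a{4}' matches exactly 4 consecutive a's (greedy, non-overlapping).
String: 'abaabaaaaaababaaab'
Scanning for runs of a's:
  Run at pos 0: 'a' (length 1) -> 0 match(es)
  Run at pos 2: 'aa' (length 2) -> 0 match(es)
  Run at pos 5: 'aaaaaa' (length 6) -> 1 match(es)
  Run at pos 12: 'a' (length 1) -> 0 match(es)
  Run at pos 14: 'aaa' (length 3) -> 0 match(es)
Matches found: ['aaaa']
Total: 1

1


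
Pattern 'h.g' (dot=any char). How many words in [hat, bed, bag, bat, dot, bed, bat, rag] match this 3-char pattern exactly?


Pattern 'h.g' means: starts with 'h', any single char, ends with 'g'.
Checking each word (must be exactly 3 chars):
  'hat' (len=3): no
  'bed' (len=3): no
  'bag' (len=3): no
  'bat' (len=3): no
  'dot' (len=3): no
  'bed' (len=3): no
  'bat' (len=3): no
  'rag' (len=3): no
Matching words: []
Total: 0

0


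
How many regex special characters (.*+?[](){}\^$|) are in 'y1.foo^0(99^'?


Regex special characters are: . * + ? [ ] ( ) { } \ ^ $ |
Scanning 'y1.foo^0(99^':
  pos 2: '.' -> SPECIAL
  pos 6: '^' -> SPECIAL
  pos 8: '(' -> SPECIAL
  pos 11: '^' -> SPECIAL
Special chars found: ['.', '^', '(', '^']
Total: 4

4


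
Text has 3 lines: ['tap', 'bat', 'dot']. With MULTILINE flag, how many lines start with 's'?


With MULTILINE flag, ^ matches the start of each line.
Lines: ['tap', 'bat', 'dot']
Checking which lines start with 's':
  Line 1: 'tap' -> no
  Line 2: 'bat' -> no
  Line 3: 'dot' -> no
Matching lines: []
Count: 0

0


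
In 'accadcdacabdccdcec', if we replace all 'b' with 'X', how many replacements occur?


re.sub('b', 'X', text) replaces every occurrence of 'b' with 'X'.
Text: 'accadcdacabdccdcec'
Scanning for 'b':
  pos 10: 'b' -> replacement #1
Total replacements: 1

1


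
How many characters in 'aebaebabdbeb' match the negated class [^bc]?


Negated class [^bc] matches any char NOT in {b, c}
Scanning 'aebaebabdbeb':
  pos 0: 'a' -> MATCH
  pos 1: 'e' -> MATCH
  pos 2: 'b' -> no (excluded)
  pos 3: 'a' -> MATCH
  pos 4: 'e' -> MATCH
  pos 5: 'b' -> no (excluded)
  pos 6: 'a' -> MATCH
  pos 7: 'b' -> no (excluded)
  pos 8: 'd' -> MATCH
  pos 9: 'b' -> no (excluded)
  pos 10: 'e' -> MATCH
  pos 11: 'b' -> no (excluded)
Total matches: 7

7


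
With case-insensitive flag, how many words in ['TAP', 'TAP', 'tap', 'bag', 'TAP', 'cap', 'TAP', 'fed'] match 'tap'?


Case-insensitive matching: compare each word's lowercase form to 'tap'.
  'TAP' -> lower='tap' -> MATCH
  'TAP' -> lower='tap' -> MATCH
  'tap' -> lower='tap' -> MATCH
  'bag' -> lower='bag' -> no
  'TAP' -> lower='tap' -> MATCH
  'cap' -> lower='cap' -> no
  'TAP' -> lower='tap' -> MATCH
  'fed' -> lower='fed' -> no
Matches: ['TAP', 'TAP', 'tap', 'TAP', 'TAP']
Count: 5

5
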